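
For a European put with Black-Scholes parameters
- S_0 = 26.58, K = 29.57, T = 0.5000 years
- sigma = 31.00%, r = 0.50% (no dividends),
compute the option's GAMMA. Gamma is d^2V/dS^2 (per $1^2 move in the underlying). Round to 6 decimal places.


Answer: Gamma = 0.064052

Derivation:
d1 = -0.3653063291; d2 = -0.5845094313
phi(d1) = 0.3731917597; exp(-qT) = 1.0000000000; exp(-rT) = 0.9975031224
Gamma = exp(-qT) * phi(d1) / (S * sigma * sqrt(T)) = 1.0000000000 * 0.3731917597 / (26.5800 * 0.3100 * 0.7071067812) = 0.064052


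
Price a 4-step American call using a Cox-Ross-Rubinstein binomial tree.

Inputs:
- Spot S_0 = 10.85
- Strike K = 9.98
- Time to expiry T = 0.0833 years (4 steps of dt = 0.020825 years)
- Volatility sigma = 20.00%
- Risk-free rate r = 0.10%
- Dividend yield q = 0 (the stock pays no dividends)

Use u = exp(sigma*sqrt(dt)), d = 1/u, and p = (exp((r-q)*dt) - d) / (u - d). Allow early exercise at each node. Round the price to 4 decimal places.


Answer: Price = V(0,0) = 0.8915

Derivation:
dt = T/N = 0.020825
u = exp(sigma*sqrt(dt)) = 1.029282; d = 1/u = 0.971551
p = (exp((r-q)*dt) - d) / (u - d) = 0.493146
Discount per step: exp(-r*dt) = 0.999979
Stock lattice S(k, i) with i counting down-moves:
  k=0: S(0,0) = 10.8500
  k=1: S(1,0) = 11.1677; S(1,1) = 10.5413
  k=2: S(2,0) = 11.4947; S(2,1) = 10.8500; S(2,2) = 10.2414
  k=3: S(3,0) = 11.8313; S(3,1) = 11.1677; S(3,2) = 10.5413; S(3,3) = 9.9501
  k=4: S(4,0) = 12.1778; S(4,1) = 11.4947; S(4,2) = 10.8500; S(4,3) = 10.2414; S(4,4) = 9.6670
Terminal payoffs V(N, i) = max(S_T - K, 0):
  V(4,0) = 2.197769; V(4,1) = 1.514729; V(4,2) = 0.870000; V(4,3) = 0.261434; V(4,4) = 0.000000
Backward induction: V(k, i) = exp(-r*dt) * [p * V(k+1, i) + (1-p) * V(k+1, i+1)]; then take max(V_cont, immediate exercise) for American.
  V(3,0) = exp(-r*dt) * [p*2.197769 + (1-p)*1.514729] = 1.851528; exercise = 1.851321; V(3,0) = max -> 1.851528
  V(3,1) = exp(-r*dt) * [p*1.514729 + (1-p)*0.870000] = 1.187921; exercise = 1.187713; V(3,1) = max -> 1.187921
  V(3,2) = exp(-r*dt) * [p*0.870000 + (1-p)*0.261434] = 0.561534; exercise = 0.561326; V(3,2) = max -> 0.561534
  V(3,3) = exp(-r*dt) * [p*0.261434 + (1-p)*0.000000] = 0.128922; exercise = 0.000000; V(3,3) = max -> 0.128922
  V(2,0) = exp(-r*dt) * [p*1.851528 + (1-p)*1.187921] = 1.515144; exercise = 1.514729; V(2,0) = max -> 1.515144
  V(2,1) = exp(-r*dt) * [p*1.187921 + (1-p)*0.561534] = 0.870416; exercise = 0.870000; V(2,1) = max -> 0.870416
  V(2,2) = exp(-r*dt) * [p*0.561534 + (1-p)*0.128922] = 0.342256; exercise = 0.261434; V(2,2) = max -> 0.342256
  V(1,0) = exp(-r*dt) * [p*1.515144 + (1-p)*0.870416] = 1.188336; exercise = 1.187713; V(1,0) = max -> 1.188336
  V(1,1) = exp(-r*dt) * [p*0.870416 + (1-p)*0.342256] = 0.602703; exercise = 0.561326; V(1,1) = max -> 0.602703
  V(0,0) = exp(-r*dt) * [p*1.188336 + (1-p)*0.602703] = 0.891487; exercise = 0.870000; V(0,0) = max -> 0.891487


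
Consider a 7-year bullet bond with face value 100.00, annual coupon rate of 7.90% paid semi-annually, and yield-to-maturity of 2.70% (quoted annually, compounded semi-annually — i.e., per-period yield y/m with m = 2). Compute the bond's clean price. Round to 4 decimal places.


Coupon per period c = face * coupon_rate / m = 3.950000
Periods per year m = 2; per-period yield y/m = 0.013500
Number of cashflows N = 14
Cashflows (t years, CF_t, discount factor 1/(1+y/m)^(m*t), PV):
  t = 0.5000: CF_t = 3.950000, DF = 0.986680, PV = 3.897385
  t = 1.0000: CF_t = 3.950000, DF = 0.973537, PV = 3.845471
  t = 1.5000: CF_t = 3.950000, DF = 0.960569, PV = 3.794249
  t = 2.0000: CF_t = 3.950000, DF = 0.947774, PV = 3.743709
  t = 2.5000: CF_t = 3.950000, DF = 0.935150, PV = 3.693842
  t = 3.0000: CF_t = 3.950000, DF = 0.922694, PV = 3.644639
  t = 3.5000: CF_t = 3.950000, DF = 0.910403, PV = 3.596092
  t = 4.0000: CF_t = 3.950000, DF = 0.898276, PV = 3.548192
  t = 4.5000: CF_t = 3.950000, DF = 0.886311, PV = 3.500929
  t = 5.0000: CF_t = 3.950000, DF = 0.874505, PV = 3.454296
  t = 5.5000: CF_t = 3.950000, DF = 0.862857, PV = 3.408284
  t = 6.0000: CF_t = 3.950000, DF = 0.851363, PV = 3.362885
  t = 6.5000: CF_t = 3.950000, DF = 0.840023, PV = 3.318091
  t = 7.0000: CF_t = 103.950000, DF = 0.828834, PV = 86.157274
Price P = sum_t PV_t = 132.965341

Answer: Price = 132.9653


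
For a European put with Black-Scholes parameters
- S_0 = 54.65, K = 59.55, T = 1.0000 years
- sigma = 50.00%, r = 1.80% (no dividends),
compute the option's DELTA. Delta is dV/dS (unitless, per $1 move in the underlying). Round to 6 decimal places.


d1 = 0.1142658376; d2 = -0.3857341624
phi(d1) = 0.3963463321; exp(-qT) = 1.0000000000; exp(-rT) = 0.9821610324
N(-d1) = 0.4545135313
Delta = -exp(-qT) * N(-d1) = -1.0000000000 * 0.4545135313 = -0.454514

Answer: Delta = -0.454514


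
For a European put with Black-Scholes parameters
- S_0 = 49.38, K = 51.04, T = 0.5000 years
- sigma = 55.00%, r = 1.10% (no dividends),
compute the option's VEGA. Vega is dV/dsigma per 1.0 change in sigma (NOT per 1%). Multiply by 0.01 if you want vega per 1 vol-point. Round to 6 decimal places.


d1 = 0.1235787248; d2 = -0.2653300048
phi(d1) = 0.3959076176; exp(-qT) = 1.0000000000; exp(-rT) = 0.9945150973
Vega = S * exp(-qT) * phi(d1) * sqrt(T) = 49.3800 * 1.0000000000 * 0.3959076176 * 0.7071067812 = 13.823880

Answer: Vega = 13.823880


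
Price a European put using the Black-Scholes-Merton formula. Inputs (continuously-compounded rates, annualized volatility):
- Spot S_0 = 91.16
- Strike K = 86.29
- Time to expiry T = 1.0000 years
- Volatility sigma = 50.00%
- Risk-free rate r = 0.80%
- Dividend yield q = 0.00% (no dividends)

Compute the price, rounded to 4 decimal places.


Answer: Price = 14.8038

Derivation:
d1 = (ln(S/K) + (r - q + 0.5*sigma^2) * T) / (sigma * sqrt(T)) = 0.37580498
d2 = d1 - sigma * sqrt(T) = -0.12419502
exp(-rT) = 0.99203191; exp(-qT) = 1.00000000
P = K * exp(-rT) * N(-d2) - S_0 * exp(-qT) * N(-d1)
N(-d1) = 0.35353094; N(-d2) = 0.54941957
P = 86.2900 * 0.99203191 * 0.54941957 - 91.1600 * 1.00000000 * 0.35353094 = 14.8038


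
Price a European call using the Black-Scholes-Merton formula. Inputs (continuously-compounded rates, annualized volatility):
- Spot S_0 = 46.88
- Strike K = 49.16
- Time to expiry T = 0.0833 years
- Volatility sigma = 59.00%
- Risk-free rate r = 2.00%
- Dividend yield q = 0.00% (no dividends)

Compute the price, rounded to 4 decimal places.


d1 = (ln(S/K) + (r - q + 0.5*sigma^2) * T) / (sigma * sqrt(T)) = -0.18395578
d2 = d1 - sigma * sqrt(T) = -0.35424004
exp(-rT) = 0.99833539; exp(-qT) = 1.00000000
C = S_0 * exp(-qT) * N(d1) - K * exp(-rT) * N(d2)
N(d1) = 0.42702407; N(d2) = 0.36157950
C = 46.8800 * 1.00000000 * 0.42702407 - 49.1600 * 0.99833539 * 0.36157950 = 2.2732

Answer: Price = 2.2732


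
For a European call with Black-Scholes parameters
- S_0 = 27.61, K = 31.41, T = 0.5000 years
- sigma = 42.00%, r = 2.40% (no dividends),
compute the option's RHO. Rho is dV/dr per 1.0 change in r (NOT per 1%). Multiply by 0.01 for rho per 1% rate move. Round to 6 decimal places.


d1 = -0.2452929436; d2 = -0.5422777917
phi(d1) = 0.3871191132; exp(-qT) = 1.0000000000; exp(-rT) = 0.9880717129
N(d2) = 0.2938135761
Rho = K*T*exp(-rT)*N(d2) = 31.4100 * 0.5000 * 0.9880717129 * 0.2938135761 = 4.559301

Answer: Rho = 4.559301


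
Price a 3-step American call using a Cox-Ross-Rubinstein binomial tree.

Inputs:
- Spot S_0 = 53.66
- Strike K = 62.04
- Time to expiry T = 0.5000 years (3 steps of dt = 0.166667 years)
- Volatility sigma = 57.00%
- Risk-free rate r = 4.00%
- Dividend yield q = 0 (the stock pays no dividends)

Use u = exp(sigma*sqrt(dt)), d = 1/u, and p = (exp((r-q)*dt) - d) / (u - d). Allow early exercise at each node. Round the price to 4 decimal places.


Answer: Price = V(0,0) = 6.1578

Derivation:
dt = T/N = 0.166667
u = exp(sigma*sqrt(dt)) = 1.262005; d = 1/u = 0.792390
p = (exp((r-q)*dt) - d) / (u - d) = 0.456329
Discount per step: exp(-r*dt) = 0.993356
Stock lattice S(k, i) with i counting down-moves:
  k=0: S(0,0) = 53.6600
  k=1: S(1,0) = 67.7192; S(1,1) = 42.5196
  k=2: S(2,0) = 85.4619; S(2,1) = 53.6600; S(2,2) = 33.6921
  k=3: S(3,0) = 107.8533; S(3,1) = 67.7192; S(3,2) = 42.5196; S(3,3) = 26.6973
Terminal payoffs V(N, i) = max(S_T - K, 0):
  V(3,0) = 45.813349; V(3,1) = 5.679175; V(3,2) = 0.000000; V(3,3) = 0.000000
Backward induction: V(k, i) = exp(-r*dt) * [p * V(k+1, i) + (1-p) * V(k+1, i+1)]; then take max(V_cont, immediate exercise) for American.
  V(2,0) = exp(-r*dt) * [p*45.813349 + (1-p)*5.679175] = 23.834144; exercise = 23.421920; V(2,0) = max -> 23.834144
  V(2,1) = exp(-r*dt) * [p*5.679175 + (1-p)*0.000000] = 2.574353; exercise = 0.000000; V(2,1) = max -> 2.574353
  V(2,2) = exp(-r*dt) * [p*0.000000 + (1-p)*0.000000] = 0.000000; exercise = 0.000000; V(2,2) = max -> 0.000000
  V(1,0) = exp(-r*dt) * [p*23.834144 + (1-p)*2.574353] = 12.194250; exercise = 5.679175; V(1,0) = max -> 12.194250
  V(1,1) = exp(-r*dt) * [p*2.574353 + (1-p)*0.000000] = 1.166947; exercise = 0.000000; V(1,1) = max -> 1.166947
  V(0,0) = exp(-r*dt) * [p*12.194250 + (1-p)*1.166947] = 6.157838; exercise = 0.000000; V(0,0) = max -> 6.157838


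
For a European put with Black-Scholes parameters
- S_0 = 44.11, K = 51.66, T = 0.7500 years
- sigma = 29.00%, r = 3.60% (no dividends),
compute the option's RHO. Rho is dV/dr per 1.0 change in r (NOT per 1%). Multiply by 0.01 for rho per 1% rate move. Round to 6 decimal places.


Answer: Rho = -27.954247

Derivation:
d1 = -0.3960215657; d2 = -0.6471689328
phi(d1) = 0.3688537432; exp(-qT) = 1.0000000000; exp(-rT) = 0.9733612415
N(-d2) = 0.7412386922
Rho = -K*T*exp(-rT)*N(-d2) = -51.6600 * 0.7500 * 0.9733612415 * 0.7412386922 = -27.954247


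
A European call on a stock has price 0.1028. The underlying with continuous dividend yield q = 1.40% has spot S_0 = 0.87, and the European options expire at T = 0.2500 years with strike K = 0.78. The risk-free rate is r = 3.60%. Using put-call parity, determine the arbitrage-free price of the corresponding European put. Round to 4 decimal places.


Put-call parity: C - P = S_0 * exp(-qT) - K * exp(-rT).
S_0 * exp(-qT) = 0.8700 * 0.99650612 = 0.86696032
K * exp(-rT) = 0.7800 * 0.99104038 = 0.77301150
P = C - S*exp(-qT) + K*exp(-rT)
P = 0.1028 - 0.86696032 + 0.77301150 = 0.0089

Answer: Put price = 0.0089


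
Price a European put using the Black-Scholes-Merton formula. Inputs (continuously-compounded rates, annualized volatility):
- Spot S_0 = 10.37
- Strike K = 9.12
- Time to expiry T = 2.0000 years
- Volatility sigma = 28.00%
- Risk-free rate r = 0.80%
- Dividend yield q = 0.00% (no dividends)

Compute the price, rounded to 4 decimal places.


d1 = (ln(S/K) + (r - q + 0.5*sigma^2) * T) / (sigma * sqrt(T)) = 0.56277421
d2 = d1 - sigma * sqrt(T) = 0.16679441
exp(-rT) = 0.98412732; exp(-qT) = 1.00000000
P = K * exp(-rT) * N(-d2) - S_0 * exp(-qT) * N(-d1)
N(-d1) = 0.28679432; N(-d2) = 0.43376591
P = 9.1200 * 0.98412732 * 0.43376591 - 10.3700 * 1.00000000 * 0.28679432 = 0.9191

Answer: Price = 0.9191


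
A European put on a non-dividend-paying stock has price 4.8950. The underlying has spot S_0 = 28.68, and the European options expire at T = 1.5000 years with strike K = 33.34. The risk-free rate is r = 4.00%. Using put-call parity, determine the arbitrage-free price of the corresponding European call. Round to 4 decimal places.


Put-call parity: C - P = S_0 * exp(-qT) - K * exp(-rT).
S_0 * exp(-qT) = 28.6800 * 1.00000000 = 28.68000000
K * exp(-rT) = 33.3400 * 0.94176453 = 31.39842955
C = P + S*exp(-qT) - K*exp(-rT)
C = 4.8950 + 28.68000000 - 31.39842955 = 2.1766

Answer: Call price = 2.1766


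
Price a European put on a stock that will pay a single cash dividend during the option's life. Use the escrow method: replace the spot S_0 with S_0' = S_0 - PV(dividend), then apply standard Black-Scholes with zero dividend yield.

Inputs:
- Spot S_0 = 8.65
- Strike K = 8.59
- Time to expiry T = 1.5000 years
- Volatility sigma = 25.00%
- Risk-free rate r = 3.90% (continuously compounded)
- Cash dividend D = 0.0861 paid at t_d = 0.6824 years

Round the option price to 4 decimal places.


Answer: Price = 0.7985

Derivation:
PV(D) = D * exp(-r * t_d) = 0.0861 * 0.97373742 = 0.08383879
S_0' = S_0 - PV(D) = 8.6500 - 0.08383879 = 8.56616121
d1 = (ln(S_0'/K) + (r + sigma^2/2)*T) / (sigma*sqrt(T)) = 0.33507701
d2 = d1 - sigma*sqrt(T) = 0.02889079
exp(-rT) = 0.94317824
N(-d1) = 0.36878350; N(-d2) = 0.48847584
P = K * exp(-rT) * N(-d2) - S_0' * N(-d1) = 8.5900 * 0.94317824 * 0.48847584 - 8.56616121 * 0.36878350 = 0.7985


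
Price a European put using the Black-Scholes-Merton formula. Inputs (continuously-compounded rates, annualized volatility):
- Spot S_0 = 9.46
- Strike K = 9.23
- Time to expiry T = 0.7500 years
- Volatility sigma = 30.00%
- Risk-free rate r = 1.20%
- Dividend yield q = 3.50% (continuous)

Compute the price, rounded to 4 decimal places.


d1 = (ln(S/K) + (r - q + 0.5*sigma^2) * T) / (sigma * sqrt(T)) = 0.15824530
d2 = d1 - sigma * sqrt(T) = -0.10156232
exp(-rT) = 0.99104038; exp(-qT) = 0.97409154
P = K * exp(-rT) * N(-d2) - S_0 * exp(-qT) * N(-d1)
N(-d1) = 0.43713176; N(-d2) = 0.54044796
P = 9.2300 * 0.99104038 * 0.54044796 - 9.4600 * 0.97409154 * 0.43713176 = 0.9155

Answer: Price = 0.9155


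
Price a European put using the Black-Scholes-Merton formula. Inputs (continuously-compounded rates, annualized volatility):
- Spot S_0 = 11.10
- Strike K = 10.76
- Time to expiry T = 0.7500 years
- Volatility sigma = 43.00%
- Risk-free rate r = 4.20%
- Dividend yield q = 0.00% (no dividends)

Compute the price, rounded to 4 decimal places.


d1 = (ln(S/K) + (r - q + 0.5*sigma^2) * T) / (sigma * sqrt(T)) = 0.35432403
d2 = d1 - sigma * sqrt(T) = -0.01806689
exp(-rT) = 0.96899096; exp(-qT) = 1.00000000
P = K * exp(-rT) * N(-d2) - S_0 * exp(-qT) * N(-d1)
N(-d1) = 0.36154803; N(-d2) = 0.50720725
P = 10.7600 * 0.96899096 * 0.50720725 - 11.1000 * 1.00000000 * 0.36154803 = 1.2751

Answer: Price = 1.2751


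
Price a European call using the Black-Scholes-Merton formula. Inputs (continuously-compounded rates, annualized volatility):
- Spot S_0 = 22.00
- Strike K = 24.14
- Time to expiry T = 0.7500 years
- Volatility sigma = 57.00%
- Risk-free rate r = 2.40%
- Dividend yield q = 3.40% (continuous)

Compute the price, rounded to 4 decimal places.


Answer: Price = 3.3586

Derivation:
d1 = (ln(S/K) + (r - q + 0.5*sigma^2) * T) / (sigma * sqrt(T)) = 0.04357422
d2 = d1 - sigma * sqrt(T) = -0.45006026
exp(-rT) = 0.98216103; exp(-qT) = 0.97482238
C = S_0 * exp(-qT) * N(d1) - K * exp(-rT) * N(d2)
N(d1) = 0.51737810; N(d2) = 0.32633350
C = 22.0000 * 0.97482238 * 0.51737810 - 24.1400 * 0.98216103 * 0.32633350 = 3.3586


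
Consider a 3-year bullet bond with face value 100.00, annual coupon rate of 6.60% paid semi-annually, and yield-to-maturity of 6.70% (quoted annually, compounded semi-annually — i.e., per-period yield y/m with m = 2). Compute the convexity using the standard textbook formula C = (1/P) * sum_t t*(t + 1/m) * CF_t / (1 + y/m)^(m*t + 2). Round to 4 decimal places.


Answer: Convexity = 8.8309

Derivation:
Coupon per period c = face * coupon_rate / m = 3.300000
Periods per year m = 2; per-period yield y/m = 0.033500
Number of cashflows N = 6
Cashflows (t years, CF_t, discount factor 1/(1+y/m)^(m*t), PV):
  t = 0.5000: CF_t = 3.300000, DF = 0.967586, PV = 3.193033
  t = 1.0000: CF_t = 3.300000, DF = 0.936222, PV = 3.089534
  t = 1.5000: CF_t = 3.300000, DF = 0.905876, PV = 2.989389
  t = 2.0000: CF_t = 3.300000, DF = 0.876512, PV = 2.892491
  t = 2.5000: CF_t = 3.300000, DF = 0.848101, PV = 2.798733
  t = 3.0000: CF_t = 103.300000, DF = 0.820611, PV = 84.769073
Price P = sum_t PV_t = 99.732255
Convexity numerator sum_t t*(t + 1/m) * CF_t / (1+y/m)^(m*t + 2):
  t = 0.5000: term = 1.494695
  t = 1.0000: term = 4.338736
  t = 1.5000: term = 8.396200
  t = 2.0000: term = 13.540075
  t = 2.5000: term = 19.651777
  t = 3.0000: term = 833.308425
Convexity = (1/P) * sum = 880.729909 / 99.732255 = 8.830944


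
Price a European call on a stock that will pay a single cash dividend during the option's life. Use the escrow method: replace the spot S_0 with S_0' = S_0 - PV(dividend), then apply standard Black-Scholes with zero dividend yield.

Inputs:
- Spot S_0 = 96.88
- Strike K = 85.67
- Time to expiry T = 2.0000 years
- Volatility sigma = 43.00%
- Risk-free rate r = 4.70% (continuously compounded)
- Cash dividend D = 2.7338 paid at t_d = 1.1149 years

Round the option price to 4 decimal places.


PV(D) = D * exp(-r * t_d) = 2.7338 * 0.94894893 = 2.59423658
S_0' = S_0 - PV(D) = 96.8800 - 2.59423658 = 94.28576342
d1 = (ln(S_0'/K) + (r + sigma^2/2)*T) / (sigma*sqrt(T)) = 0.61621478
d2 = d1 - sigma*sqrt(T) = 0.00810295
exp(-rT) = 0.91028276
N(d1) = 0.73112361; N(d2) = 0.50323257
C = S_0' * N(d1) - K * exp(-rT) * N(d2) = 94.28576342 * 0.73112361 - 85.6700 * 0.91028276 * 0.50323257 = 29.6905

Answer: Price = 29.6905


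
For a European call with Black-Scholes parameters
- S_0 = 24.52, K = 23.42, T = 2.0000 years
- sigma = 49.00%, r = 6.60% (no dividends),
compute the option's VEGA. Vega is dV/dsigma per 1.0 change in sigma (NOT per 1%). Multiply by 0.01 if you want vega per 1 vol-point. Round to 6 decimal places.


d1 = 0.6032035769; d2 = -0.0897610686
phi(d1) = 0.3325830050; exp(-qT) = 1.0000000000; exp(-rT) = 0.8763409951
Vega = S * exp(-qT) * phi(d1) * sqrt(T) = 24.5200 * 1.0000000000 * 0.3325830050 * 1.4142135624 = 11.532820

Answer: Vega = 11.532820


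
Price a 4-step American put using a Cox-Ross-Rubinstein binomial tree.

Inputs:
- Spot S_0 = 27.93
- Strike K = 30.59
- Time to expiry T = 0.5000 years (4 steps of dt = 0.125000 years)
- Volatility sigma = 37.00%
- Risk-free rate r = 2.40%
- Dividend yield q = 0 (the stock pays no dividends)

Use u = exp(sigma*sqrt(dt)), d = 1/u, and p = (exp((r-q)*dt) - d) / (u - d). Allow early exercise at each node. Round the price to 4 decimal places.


dt = T/N = 0.125000
u = exp(sigma*sqrt(dt)) = 1.139757; d = 1/u = 0.877380
p = (exp((r-q)*dt) - d) / (u - d) = 0.478794
Discount per step: exp(-r*dt) = 0.997004
Stock lattice S(k, i) with i counting down-moves:
  k=0: S(0,0) = 27.9300
  k=1: S(1,0) = 31.8334; S(1,1) = 24.5052
  k=2: S(2,0) = 36.2823; S(2,1) = 27.9300; S(2,2) = 21.5004
  k=3: S(3,0) = 41.3530; S(3,1) = 31.8334; S(3,2) = 24.5052; S(3,3) = 18.8640
  k=4: S(4,0) = 47.1324; S(4,1) = 36.2823; S(4,2) = 27.9300; S(4,3) = 21.5004; S(4,4) = 16.5509
Terminal payoffs V(N, i) = max(K - S_T, 0):
  V(4,0) = 0.000000; V(4,1) = 0.000000; V(4,2) = 2.660000; V(4,3) = 9.089593; V(4,4) = 14.039069
Backward induction: V(k, i) = exp(-r*dt) * [p * V(k+1, i) + (1-p) * V(k+1, i+1)]; then take max(V_cont, immediate exercise) for American.
  V(3,0) = exp(-r*dt) * [p*0.000000 + (1-p)*0.000000] = 0.000000; exercise = 0.000000; V(3,0) = max -> 0.000000
  V(3,1) = exp(-r*dt) * [p*0.000000 + (1-p)*2.660000] = 1.382255; exercise = 0.000000; V(3,1) = max -> 1.382255
  V(3,2) = exp(-r*dt) * [p*2.660000 + (1-p)*9.089593] = 5.993136; exercise = 6.084768; V(3,2) = max -> 6.084768
  V(3,3) = exp(-r*dt) * [p*9.089593 + (1-p)*14.039069] = 11.634334; exercise = 11.725967; V(3,3) = max -> 11.725967
  V(2,0) = exp(-r*dt) * [p*0.000000 + (1-p)*1.382255] = 0.718282; exercise = 0.000000; V(2,0) = max -> 0.718282
  V(2,1) = exp(-r*dt) * [p*1.382255 + (1-p)*6.084768] = 3.821751; exercise = 2.660000; V(2,1) = max -> 3.821751
  V(2,2) = exp(-r*dt) * [p*6.084768 + (1-p)*11.725967] = 8.997960; exercise = 9.089593; V(2,2) = max -> 9.089593
  V(1,0) = exp(-r*dt) * [p*0.718282 + (1-p)*3.821751] = 2.328831; exercise = 0.000000; V(1,0) = max -> 2.328831
  V(1,1) = exp(-r*dt) * [p*3.821751 + (1-p)*9.089593] = 6.547709; exercise = 6.084768; V(1,1) = max -> 6.547709
  V(0,0) = exp(-r*dt) * [p*2.328831 + (1-p)*6.547709] = 4.514173; exercise = 2.660000; V(0,0) = max -> 4.514173

Answer: Price = V(0,0) = 4.5142


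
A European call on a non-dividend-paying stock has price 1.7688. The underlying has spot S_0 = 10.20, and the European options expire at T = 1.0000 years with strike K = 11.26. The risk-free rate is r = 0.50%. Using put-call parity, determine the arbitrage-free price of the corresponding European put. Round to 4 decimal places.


Answer: Put price = 2.7726

Derivation:
Put-call parity: C - P = S_0 * exp(-qT) - K * exp(-rT).
S_0 * exp(-qT) = 10.2000 * 1.00000000 = 10.20000000
K * exp(-rT) = 11.2600 * 0.99501248 = 11.20384052
P = C - S*exp(-qT) + K*exp(-rT)
P = 1.7688 - 10.20000000 + 11.20384052 = 2.7726


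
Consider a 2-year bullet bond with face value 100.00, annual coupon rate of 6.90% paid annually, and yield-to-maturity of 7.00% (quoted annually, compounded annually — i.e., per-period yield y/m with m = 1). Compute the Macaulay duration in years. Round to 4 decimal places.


Coupon per period c = face * coupon_rate / m = 6.900000
Periods per year m = 1; per-period yield y/m = 0.070000
Number of cashflows N = 2
Cashflows (t years, CF_t, discount factor 1/(1+y/m)^(m*t), PV):
  t = 1.0000: CF_t = 6.900000, DF = 0.934579, PV = 6.448598
  t = 2.0000: CF_t = 106.900000, DF = 0.873439, PV = 93.370600
Price P = sum_t PV_t = 99.819198
Macaulay numerator sum_t t * PV_t:
  t * PV_t at t = 1.0000: 6.448598
  t * PV_t at t = 2.0000: 186.741200
Macaulay duration D = (sum_t t * PV_t) / P = 193.189798 / 99.819198 = 1.935397

Answer: Macaulay duration = 1.9354 years


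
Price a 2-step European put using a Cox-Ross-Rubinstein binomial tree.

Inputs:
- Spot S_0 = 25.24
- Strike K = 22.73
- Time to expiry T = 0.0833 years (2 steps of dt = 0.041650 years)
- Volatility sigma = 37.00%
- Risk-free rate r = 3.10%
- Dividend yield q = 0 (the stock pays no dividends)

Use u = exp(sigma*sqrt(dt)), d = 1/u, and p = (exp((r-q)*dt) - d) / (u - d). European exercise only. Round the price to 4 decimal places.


dt = T/N = 0.041650
u = exp(sigma*sqrt(dt)) = 1.078435; d = 1/u = 0.927270
p = (exp((r-q)*dt) - d) / (u - d) = 0.489678
Discount per step: exp(-r*dt) = 0.998710
Stock lattice S(k, i) with i counting down-moves:
  k=0: S(0,0) = 25.2400
  k=1: S(1,0) = 27.2197; S(1,1) = 23.4043
  k=2: S(2,0) = 29.3547; S(2,1) = 25.2400; S(2,2) = 21.7021
Terminal payoffs V(N, i) = max(K - S_T, 0):
  V(2,0) = 0.000000; V(2,1) = 0.000000; V(2,2) = 1.027914
Backward induction: V(k, i) = exp(-r*dt) * [p * V(k+1, i) + (1-p) * V(k+1, i+1)].
  V(1,0) = exp(-r*dt) * [p*0.000000 + (1-p)*0.000000] = 0.000000
  V(1,1) = exp(-r*dt) * [p*0.000000 + (1-p)*1.027914] = 0.523890
  V(0,0) = exp(-r*dt) * [p*0.000000 + (1-p)*0.523890] = 0.267008

Answer: Price = V(0,0) = 0.2670


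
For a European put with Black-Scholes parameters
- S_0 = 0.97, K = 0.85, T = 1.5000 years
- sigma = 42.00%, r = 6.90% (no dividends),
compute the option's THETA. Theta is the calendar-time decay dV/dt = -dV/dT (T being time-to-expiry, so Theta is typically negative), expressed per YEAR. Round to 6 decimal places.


Answer: Theta = -0.029146

Derivation:
d1 = 0.7151338221; d2 = 0.2007409761
phi(d1) = 0.3089280970; exp(-qT) = 1.0000000000; exp(-rT) = 0.9016760227
Theta = -S*exp(-qT)*phi(d1)*sigma/(2*sqrt(T)) + r*K*exp(-rT)*N(-d2) - q*S*exp(-qT)*N(-d1)
N(-d1) = 0.2372631783; N(-d2) = 0.4204505588; sqrt(T) = 1.2247448714
Term 1 = -0.9700 * 1.0000000000 * 0.3089280970 * 0.4200 / (2 * 1.2247448714) = -0.0513810303
Term 2 = 0.0690 * 0.8500 * 0.9016760227 * 0.4204505588 = 0.0222348125
Term 3 = 0 (no dividend yield, q = 0)
Theta = -0.0513810303 + (0.0222348125) + (0.0000000000) = -0.029146


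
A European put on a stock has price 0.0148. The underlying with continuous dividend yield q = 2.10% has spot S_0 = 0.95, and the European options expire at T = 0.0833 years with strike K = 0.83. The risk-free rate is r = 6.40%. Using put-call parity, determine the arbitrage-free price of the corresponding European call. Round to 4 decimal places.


Answer: Call price = 0.1376

Derivation:
Put-call parity: C - P = S_0 * exp(-qT) - K * exp(-rT).
S_0 * exp(-qT) = 0.9500 * 0.99825223 = 0.94833962
K * exp(-rT) = 0.8300 * 0.99468299 = 0.82558688
C = P + S*exp(-qT) - K*exp(-rT)
C = 0.0148 + 0.94833962 - 0.82558688 = 0.1376


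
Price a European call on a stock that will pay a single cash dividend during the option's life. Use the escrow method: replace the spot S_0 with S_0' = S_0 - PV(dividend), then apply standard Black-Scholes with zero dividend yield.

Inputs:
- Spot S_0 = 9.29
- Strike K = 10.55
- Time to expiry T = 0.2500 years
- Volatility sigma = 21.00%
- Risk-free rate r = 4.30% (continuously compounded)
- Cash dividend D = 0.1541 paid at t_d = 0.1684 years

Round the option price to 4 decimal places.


Answer: Price = 0.0500

Derivation:
PV(D) = D * exp(-r * t_d) = 0.1541 * 0.99278495 = 0.15298816
S_0' = S_0 - PV(D) = 9.2900 - 0.15298816 = 9.13701184
d1 = (ln(S_0'/K) + (r + sigma^2/2)*T) / (sigma*sqrt(T)) = -1.21457105
d2 = d1 - sigma*sqrt(T) = -1.31957105
exp(-rT) = 0.98930757
N(d1) = 0.11226487; N(d2) = 0.09348914
C = S_0' * N(d1) - K * exp(-rT) * N(d2) = 9.13701184 * 0.11226487 - 10.5500 * 0.98930757 * 0.09348914 = 0.0500


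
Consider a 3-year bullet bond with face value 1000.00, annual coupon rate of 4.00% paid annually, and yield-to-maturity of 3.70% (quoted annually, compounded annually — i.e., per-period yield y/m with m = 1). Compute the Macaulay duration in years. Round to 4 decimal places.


Answer: Macaulay duration = 2.8866 years

Derivation:
Coupon per period c = face * coupon_rate / m = 40.000000
Periods per year m = 1; per-period yield y/m = 0.037000
Number of cashflows N = 3
Cashflows (t years, CF_t, discount factor 1/(1+y/m)^(m*t), PV):
  t = 1.0000: CF_t = 40.000000, DF = 0.964320, PV = 38.572806
  t = 2.0000: CF_t = 40.000000, DF = 0.929913, PV = 37.196534
  t = 3.0000: CF_t = 1040.000000, DF = 0.896734, PV = 932.603563
Price P = sum_t PV_t = 1008.372903
Macaulay numerator sum_t t * PV_t:
  t * PV_t at t = 1.0000: 38.572806
  t * PV_t at t = 2.0000: 74.393069
  t * PV_t at t = 3.0000: 2797.810688
Macaulay duration D = (sum_t t * PV_t) / P = 2910.776563 / 1008.372903 = 2.886607


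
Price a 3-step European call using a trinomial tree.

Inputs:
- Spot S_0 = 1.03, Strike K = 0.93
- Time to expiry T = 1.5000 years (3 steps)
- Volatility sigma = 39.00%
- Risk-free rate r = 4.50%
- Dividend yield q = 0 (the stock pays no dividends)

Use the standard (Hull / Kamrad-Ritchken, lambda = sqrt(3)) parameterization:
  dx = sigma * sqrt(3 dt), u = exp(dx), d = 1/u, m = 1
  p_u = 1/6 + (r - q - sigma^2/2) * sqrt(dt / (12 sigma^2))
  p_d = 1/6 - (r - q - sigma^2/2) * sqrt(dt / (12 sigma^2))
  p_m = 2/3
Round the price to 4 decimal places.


Answer: Price = V(0,0) = 0.2681

Derivation:
dt = T/N = 0.500000; dx = sigma*sqrt(3*dt) = 0.477650
u = exp(dx) = 1.612282; d = 1/u = 0.620239
p_u = 0.150415, p_m = 0.666667, p_d = 0.182918
Discount per step: exp(-r*dt) = 0.977751
Stock lattice S(k, j) with j the centered position index:
  k=0: S(0,+0) = 1.0300
  k=1: S(1,-1) = 0.6388; S(1,+0) = 1.0300; S(1,+1) = 1.6607
  k=2: S(2,-2) = 0.3962; S(2,-1) = 0.6388; S(2,+0) = 1.0300; S(2,+1) = 1.6607; S(2,+2) = 2.6774
  k=3: S(3,-3) = 0.2458; S(3,-2) = 0.3962; S(3,-1) = 0.6388; S(3,+0) = 1.0300; S(3,+1) = 1.6607; S(3,+2) = 2.6774; S(3,+3) = 4.3168
Terminal payoffs V(N, j) = max(S_T - K, 0):
  V(3,-3) = 0.000000; V(3,-2) = 0.000000; V(3,-1) = 0.000000; V(3,+0) = 0.100000; V(3,+1) = 0.730650; V(3,+2) = 1.747436; V(3,+3) = 3.386782
Backward induction: V(k, j) = exp(-r*dt) * [p_u * V(k+1, j+1) + p_m * V(k+1, j) + p_d * V(k+1, j-1)]
  V(2,-2) = exp(-r*dt) * [p_u*0.000000 + p_m*0.000000 + p_d*0.000000] = 0.000000
  V(2,-1) = exp(-r*dt) * [p_u*0.100000 + p_m*0.000000 + p_d*0.000000] = 0.014707
  V(2,+0) = exp(-r*dt) * [p_u*0.730650 + p_m*0.100000 + p_d*0.000000] = 0.172639
  V(2,+1) = exp(-r*dt) * [p_u*1.747436 + p_m*0.730650 + p_d*0.100000] = 0.751141
  V(2,+2) = exp(-r*dt) * [p_u*3.386782 + p_m*1.747436 + p_d*0.730650] = 1.767804
  V(1,-1) = exp(-r*dt) * [p_u*0.172639 + p_m*0.014707 + p_d*0.000000] = 0.034976
  V(1,+0) = exp(-r*dt) * [p_u*0.751141 + p_m*0.172639 + p_d*0.014707] = 0.225632
  V(1,+1) = exp(-r*dt) * [p_u*1.767804 + p_m*0.751141 + p_d*0.172639] = 0.780484
  V(0,+0) = exp(-r*dt) * [p_u*0.780484 + p_m*0.225632 + p_d*0.034976] = 0.268115


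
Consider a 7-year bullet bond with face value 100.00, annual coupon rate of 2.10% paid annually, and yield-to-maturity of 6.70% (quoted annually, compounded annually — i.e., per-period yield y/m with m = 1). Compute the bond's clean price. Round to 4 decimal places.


Answer: Price = 74.9479

Derivation:
Coupon per period c = face * coupon_rate / m = 2.100000
Periods per year m = 1; per-period yield y/m = 0.067000
Number of cashflows N = 7
Cashflows (t years, CF_t, discount factor 1/(1+y/m)^(m*t), PV):
  t = 1.0000: CF_t = 2.100000, DF = 0.937207, PV = 1.968135
  t = 2.0000: CF_t = 2.100000, DF = 0.878357, PV = 1.844550
  t = 3.0000: CF_t = 2.100000, DF = 0.823203, PV = 1.728725
  t = 4.0000: CF_t = 2.100000, DF = 0.771511, PV = 1.620174
  t = 5.0000: CF_t = 2.100000, DF = 0.723066, PV = 1.518438
  t = 6.0000: CF_t = 2.100000, DF = 0.677663, PV = 1.423091
  t = 7.0000: CF_t = 102.100000, DF = 0.635110, PV = 64.844748
Price P = sum_t PV_t = 74.947862


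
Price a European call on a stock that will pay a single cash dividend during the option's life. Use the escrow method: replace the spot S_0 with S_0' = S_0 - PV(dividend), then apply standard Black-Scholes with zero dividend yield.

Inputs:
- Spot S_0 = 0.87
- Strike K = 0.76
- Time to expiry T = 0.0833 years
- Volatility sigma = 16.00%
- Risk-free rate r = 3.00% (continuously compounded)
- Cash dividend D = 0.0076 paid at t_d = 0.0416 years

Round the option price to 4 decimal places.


PV(D) = D * exp(-r * t_d) = 0.0076 * 0.99875278 = 0.00759052
S_0' = S_0 - PV(D) = 0.8700 - 0.00759052 = 0.86240948
d1 = (ln(S_0'/K) + (r + sigma^2/2)*T) / (sigma*sqrt(T)) = 2.81464754
d2 = d1 - sigma*sqrt(T) = 2.76846876
exp(-rT) = 0.99750412
N(d1) = 0.99755846; N(d2) = 0.99718398
C = S_0' * N(d1) - K * exp(-rT) * N(d2) = 0.86240948 * 0.99755846 - 0.7600 * 0.99750412 * 0.99718398 = 0.1043

Answer: Price = 0.1043


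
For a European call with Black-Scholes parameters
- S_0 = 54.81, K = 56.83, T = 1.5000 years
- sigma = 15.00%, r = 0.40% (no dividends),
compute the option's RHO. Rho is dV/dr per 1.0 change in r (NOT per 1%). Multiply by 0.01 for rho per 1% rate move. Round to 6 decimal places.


Answer: Rho = 33.800708

Derivation:
d1 = -0.0724869131; d2 = -0.2561986438
phi(d1) = 0.3978955643; exp(-qT) = 1.0000000000; exp(-rT) = 0.9940179641
N(d2) = 0.3988987279
Rho = K*T*exp(-rT)*N(d2) = 56.8300 * 1.5000 * 0.9940179641 * 0.3988987279 = 33.800708


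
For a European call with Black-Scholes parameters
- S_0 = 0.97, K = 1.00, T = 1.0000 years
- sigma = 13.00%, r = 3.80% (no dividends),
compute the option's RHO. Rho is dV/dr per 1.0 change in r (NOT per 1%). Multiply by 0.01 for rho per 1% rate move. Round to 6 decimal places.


Answer: Rho = 0.478670

Derivation:
d1 = 0.1230060963; d2 = -0.0069939037
phi(d1) = 0.3959355700; exp(-qT) = 1.0000000000; exp(-rT) = 0.9627129409
N(d2) = 0.4972098588
Rho = K*T*exp(-rT)*N(d2) = 1.0000 * 1.0000 * 0.9627129409 * 0.4972098588 = 0.478670


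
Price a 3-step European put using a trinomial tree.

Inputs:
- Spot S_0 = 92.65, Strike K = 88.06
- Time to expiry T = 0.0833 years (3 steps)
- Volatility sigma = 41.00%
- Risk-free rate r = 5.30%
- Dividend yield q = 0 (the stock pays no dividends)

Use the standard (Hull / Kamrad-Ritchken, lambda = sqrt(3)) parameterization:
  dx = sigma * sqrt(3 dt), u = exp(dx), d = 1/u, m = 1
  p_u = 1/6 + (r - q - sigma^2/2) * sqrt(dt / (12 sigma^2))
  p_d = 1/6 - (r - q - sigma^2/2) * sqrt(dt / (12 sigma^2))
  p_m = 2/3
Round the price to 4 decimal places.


Answer: Price = V(0,0) = 2.3573

Derivation:
dt = T/N = 0.027767; dx = sigma*sqrt(3*dt) = 0.118333
u = exp(dx) = 1.125619; d = 1/u = 0.888400
p_u = 0.163024, p_m = 0.666667, p_d = 0.170310
Discount per step: exp(-r*dt) = 0.998529
Stock lattice S(k, j) with j the centered position index:
  k=0: S(0,+0) = 92.6500
  k=1: S(1,-1) = 82.3103; S(1,+0) = 92.6500; S(1,+1) = 104.2886
  k=2: S(2,-2) = 73.1244; S(2,-1) = 82.3103; S(2,+0) = 92.6500; S(2,+1) = 104.2886; S(2,+2) = 117.3892
  k=3: S(3,-3) = 64.9638; S(3,-2) = 73.1244; S(3,-1) = 82.3103; S(3,+0) = 92.6500; S(3,+1) = 104.2886; S(3,+2) = 117.3892; S(3,+3) = 132.1356
Terminal payoffs V(N, j) = max(K - S_T, 0):
  V(3,-3) = 23.096241; V(3,-2) = 14.935557; V(3,-1) = 5.749735; V(3,+0) = 0.000000; V(3,+1) = 0.000000; V(3,+2) = 0.000000; V(3,+3) = 0.000000
Backward induction: V(k, j) = exp(-r*dt) * [p_u * V(k+1, j+1) + p_m * V(k+1, j) + p_d * V(k+1, j-1)]
  V(2,-2) = exp(-r*dt) * [p_u*5.749735 + p_m*14.935557 + p_d*23.096241] = 14.806087
  V(2,-1) = exp(-r*dt) * [p_u*0.000000 + p_m*5.749735 + p_d*14.935557] = 6.367448
  V(2,+0) = exp(-r*dt) * [p_u*0.000000 + p_m*0.000000 + p_d*5.749735] = 0.977795
  V(2,+1) = exp(-r*dt) * [p_u*0.000000 + p_m*0.000000 + p_d*0.000000] = 0.000000
  V(2,+2) = exp(-r*dt) * [p_u*0.000000 + p_m*0.000000 + p_d*0.000000] = 0.000000
  V(1,-1) = exp(-r*dt) * [p_u*0.977795 + p_m*6.367448 + p_d*14.806087] = 6.915803
  V(1,+0) = exp(-r*dt) * [p_u*0.000000 + p_m*0.977795 + p_d*6.367448] = 1.733747
  V(1,+1) = exp(-r*dt) * [p_u*0.000000 + p_m*0.000000 + p_d*0.977795] = 0.166283
  V(0,+0) = exp(-r*dt) * [p_u*0.166283 + p_m*1.733747 + p_d*6.915803] = 2.357296


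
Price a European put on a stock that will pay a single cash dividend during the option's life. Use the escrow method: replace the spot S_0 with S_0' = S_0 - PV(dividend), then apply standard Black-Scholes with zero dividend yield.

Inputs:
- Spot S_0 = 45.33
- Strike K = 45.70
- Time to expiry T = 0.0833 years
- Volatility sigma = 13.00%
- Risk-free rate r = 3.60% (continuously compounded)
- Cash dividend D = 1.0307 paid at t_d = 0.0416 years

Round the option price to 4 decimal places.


PV(D) = D * exp(-r * t_d) = 1.0307 * 0.99850352 = 1.02915758
S_0' = S_0 - PV(D) = 45.3300 - 1.02915758 = 44.30084242
d1 = (ln(S_0'/K) + (r + sigma^2/2)*T) / (sigma*sqrt(T)) = -0.73005674
d2 = d1 - sigma*sqrt(T) = -0.76757701
exp(-rT) = 0.99700569
N(-d1) = 0.76732225; N(-d2) = 0.77863074
P = K * exp(-rT) * N(-d2) - S_0' * N(-d1) = 45.7000 * 0.99700569 * 0.77863074 - 44.30084242 * 0.76732225 = 1.4839

Answer: Price = 1.4839


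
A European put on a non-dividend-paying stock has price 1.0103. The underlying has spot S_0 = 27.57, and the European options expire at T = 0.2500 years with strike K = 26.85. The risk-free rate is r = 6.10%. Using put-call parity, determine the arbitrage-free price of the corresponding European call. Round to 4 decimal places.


Put-call parity: C - P = S_0 * exp(-qT) - K * exp(-rT).
S_0 * exp(-qT) = 27.5700 * 1.00000000 = 27.57000000
K * exp(-rT) = 26.8500 * 0.98486569 = 26.44364384
C = P + S*exp(-qT) - K*exp(-rT)
C = 1.0103 + 27.57000000 - 26.44364384 = 2.1367

Answer: Call price = 2.1367


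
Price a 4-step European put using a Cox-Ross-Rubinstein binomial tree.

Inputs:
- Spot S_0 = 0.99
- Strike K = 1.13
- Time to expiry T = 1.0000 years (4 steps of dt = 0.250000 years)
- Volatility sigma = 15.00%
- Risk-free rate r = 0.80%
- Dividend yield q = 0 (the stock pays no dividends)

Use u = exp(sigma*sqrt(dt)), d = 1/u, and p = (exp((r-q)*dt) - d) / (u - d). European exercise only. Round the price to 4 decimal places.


dt = T/N = 0.250000
u = exp(sigma*sqrt(dt)) = 1.077884; d = 1/u = 0.927743
p = (exp((r-q)*dt) - d) / (u - d) = 0.494593
Discount per step: exp(-r*dt) = 0.998002
Stock lattice S(k, i) with i counting down-moves:
  k=0: S(0,0) = 0.9900
  k=1: S(1,0) = 1.0671; S(1,1) = 0.9185
  k=2: S(2,0) = 1.1502; S(2,1) = 0.9900; S(2,2) = 0.8521
  k=3: S(3,0) = 1.2398; S(3,1) = 1.0671; S(3,2) = 0.9185; S(3,3) = 0.7905
  k=4: S(4,0) = 1.3364; S(4,1) = 1.1502; S(4,2) = 0.9900; S(4,3) = 0.8521; S(4,4) = 0.7334
Terminal payoffs V(N, i) = max(K - S_T, 0):
  V(4,0) = 0.000000; V(4,1) = 0.000000; V(4,2) = 0.140000; V(4,3) = 0.277899; V(4,4) = 0.396590
Backward induction: V(k, i) = exp(-r*dt) * [p * V(k+1, i) + (1-p) * V(k+1, i+1)].
  V(3,0) = exp(-r*dt) * [p*0.000000 + (1-p)*0.000000] = 0.000000
  V(3,1) = exp(-r*dt) * [p*0.000000 + (1-p)*0.140000] = 0.070616
  V(3,2) = exp(-r*dt) * [p*0.140000 + (1-p)*0.277899] = 0.209276
  V(3,3) = exp(-r*dt) * [p*0.277899 + (1-p)*0.396590] = 0.337211
  V(2,0) = exp(-r*dt) * [p*0.000000 + (1-p)*0.070616] = 0.035618
  V(2,1) = exp(-r*dt) * [p*0.070616 + (1-p)*0.209276] = 0.140415
  V(2,2) = exp(-r*dt) * [p*0.209276 + (1-p)*0.337211] = 0.273388
  V(1,0) = exp(-r*dt) * [p*0.035618 + (1-p)*0.140415] = 0.088406
  V(1,1) = exp(-r*dt) * [p*0.140415 + (1-p)*0.273388] = 0.207206
  V(0,0) = exp(-r*dt) * [p*0.088406 + (1-p)*0.207206] = 0.148152

Answer: Price = V(0,0) = 0.1482


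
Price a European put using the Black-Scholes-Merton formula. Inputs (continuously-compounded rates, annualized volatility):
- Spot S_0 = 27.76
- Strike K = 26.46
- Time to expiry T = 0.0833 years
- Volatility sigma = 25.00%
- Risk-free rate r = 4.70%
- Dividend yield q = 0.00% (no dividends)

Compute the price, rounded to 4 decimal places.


d1 = (ln(S/K) + (r - q + 0.5*sigma^2) * T) / (sigma * sqrt(T)) = 0.75505085
d2 = d1 - sigma * sqrt(T) = 0.68289650
exp(-rT) = 0.99609255; exp(-qT) = 1.00000000
P = K * exp(-rT) * N(-d2) - S_0 * exp(-qT) * N(-d1)
N(-d1) = 0.22510924; N(-d2) = 0.24733612
P = 26.4600 * 0.99609255 * 0.24733612 - 27.7600 * 1.00000000 * 0.22510924 = 0.2699

Answer: Price = 0.2699


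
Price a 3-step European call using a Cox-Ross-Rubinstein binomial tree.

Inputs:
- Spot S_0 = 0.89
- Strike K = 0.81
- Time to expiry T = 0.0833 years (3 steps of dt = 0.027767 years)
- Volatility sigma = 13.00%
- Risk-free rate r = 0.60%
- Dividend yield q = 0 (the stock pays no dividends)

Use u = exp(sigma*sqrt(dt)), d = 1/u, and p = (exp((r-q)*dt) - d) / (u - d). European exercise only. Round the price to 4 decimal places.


dt = T/N = 0.027767
u = exp(sigma*sqrt(dt)) = 1.021899; d = 1/u = 0.978571
p = (exp((r-q)*dt) - d) / (u - d) = 0.498430
Discount per step: exp(-r*dt) = 0.999833
Stock lattice S(k, i) with i counting down-moves:
  k=0: S(0,0) = 0.8900
  k=1: S(1,0) = 0.9095; S(1,1) = 0.8709
  k=2: S(2,0) = 0.9294; S(2,1) = 0.8900; S(2,2) = 0.8523
  k=3: S(3,0) = 0.9498; S(3,1) = 0.9095; S(3,2) = 0.8709; S(3,3) = 0.8340
Terminal payoffs V(N, i) = max(S_T - K, 0):
  V(3,0) = 0.139759; V(3,1) = 0.099490; V(3,2) = 0.060928; V(3,3) = 0.024001
Backward induction: V(k, i) = exp(-r*dt) * [p * V(k+1, i) + (1-p) * V(k+1, i+1)].
  V(2,0) = exp(-r*dt) * [p*0.139759 + (1-p)*0.099490] = 0.119541
  V(2,1) = exp(-r*dt) * [p*0.099490 + (1-p)*0.060928] = 0.080135
  V(2,2) = exp(-r*dt) * [p*0.060928 + (1-p)*0.024001] = 0.042399
  V(1,0) = exp(-r*dt) * [p*0.119541 + (1-p)*0.080135] = 0.099760
  V(1,1) = exp(-r*dt) * [p*0.080135 + (1-p)*0.042399] = 0.061198
  V(0,0) = exp(-r*dt) * [p*0.099760 + (1-p)*0.061198] = 0.080405

Answer: Price = V(0,0) = 0.0804


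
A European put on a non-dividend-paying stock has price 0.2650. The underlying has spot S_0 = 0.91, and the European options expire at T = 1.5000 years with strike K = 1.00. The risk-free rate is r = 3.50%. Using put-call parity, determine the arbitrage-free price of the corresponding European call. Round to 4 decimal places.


Answer: Call price = 0.2261

Derivation:
Put-call parity: C - P = S_0 * exp(-qT) - K * exp(-rT).
S_0 * exp(-qT) = 0.9100 * 1.00000000 = 0.91000000
K * exp(-rT) = 1.0000 * 0.94885432 = 0.94885432
C = P + S*exp(-qT) - K*exp(-rT)
C = 0.2650 + 0.91000000 - 0.94885432 = 0.2261


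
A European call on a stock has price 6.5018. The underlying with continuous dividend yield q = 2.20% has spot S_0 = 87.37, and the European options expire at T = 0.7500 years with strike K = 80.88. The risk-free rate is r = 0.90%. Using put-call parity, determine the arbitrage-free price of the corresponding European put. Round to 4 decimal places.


Answer: Put price = 0.8975

Derivation:
Put-call parity: C - P = S_0 * exp(-qT) - K * exp(-rT).
S_0 * exp(-qT) = 87.3700 * 0.98363538 = 85.94022310
K * exp(-rT) = 80.8800 * 0.99327273 = 80.33589841
P = C - S*exp(-qT) + K*exp(-rT)
P = 6.5018 - 85.94022310 + 80.33589841 = 0.8975


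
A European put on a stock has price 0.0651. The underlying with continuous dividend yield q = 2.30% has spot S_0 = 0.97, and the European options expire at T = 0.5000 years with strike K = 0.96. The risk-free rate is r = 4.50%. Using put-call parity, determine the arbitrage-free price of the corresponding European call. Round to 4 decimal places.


Put-call parity: C - P = S_0 * exp(-qT) - K * exp(-rT).
S_0 * exp(-qT) = 0.9700 * 0.98856587 = 0.95890890
K * exp(-rT) = 0.9600 * 0.97775124 = 0.93864119
C = P + S*exp(-qT) - K*exp(-rT)
C = 0.0651 + 0.95890890 - 0.93864119 = 0.0854

Answer: Call price = 0.0854
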